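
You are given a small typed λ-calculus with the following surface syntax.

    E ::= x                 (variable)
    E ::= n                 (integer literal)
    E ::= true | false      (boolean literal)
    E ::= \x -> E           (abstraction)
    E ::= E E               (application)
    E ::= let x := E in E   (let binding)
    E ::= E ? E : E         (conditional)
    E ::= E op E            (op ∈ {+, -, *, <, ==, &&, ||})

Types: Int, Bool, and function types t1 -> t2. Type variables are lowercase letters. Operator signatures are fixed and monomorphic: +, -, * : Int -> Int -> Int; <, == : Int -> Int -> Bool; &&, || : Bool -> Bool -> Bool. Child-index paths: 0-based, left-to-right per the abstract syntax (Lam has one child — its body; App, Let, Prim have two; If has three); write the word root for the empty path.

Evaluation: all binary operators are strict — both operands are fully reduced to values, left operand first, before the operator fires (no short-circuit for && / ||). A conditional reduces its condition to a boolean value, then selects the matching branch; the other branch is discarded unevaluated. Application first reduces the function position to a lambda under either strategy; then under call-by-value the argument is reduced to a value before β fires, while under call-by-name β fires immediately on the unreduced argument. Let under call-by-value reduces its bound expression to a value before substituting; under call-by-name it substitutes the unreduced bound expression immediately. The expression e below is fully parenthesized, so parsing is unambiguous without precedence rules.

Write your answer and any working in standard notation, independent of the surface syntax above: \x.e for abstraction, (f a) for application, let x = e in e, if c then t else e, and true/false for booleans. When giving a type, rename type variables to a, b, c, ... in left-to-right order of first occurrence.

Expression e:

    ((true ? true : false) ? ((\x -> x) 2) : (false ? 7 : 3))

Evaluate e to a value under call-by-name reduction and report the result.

Answer: 2

Working:
step 0: (if (if true then true else false) then ((\x.x) 2) else (if false then 7 else 3))
step 1: [if@0] (if true then ((\x.x) 2) else (if false then 7 else 3))
step 2: [if@root] ((\x.x) 2)
step 3: [beta@root] 2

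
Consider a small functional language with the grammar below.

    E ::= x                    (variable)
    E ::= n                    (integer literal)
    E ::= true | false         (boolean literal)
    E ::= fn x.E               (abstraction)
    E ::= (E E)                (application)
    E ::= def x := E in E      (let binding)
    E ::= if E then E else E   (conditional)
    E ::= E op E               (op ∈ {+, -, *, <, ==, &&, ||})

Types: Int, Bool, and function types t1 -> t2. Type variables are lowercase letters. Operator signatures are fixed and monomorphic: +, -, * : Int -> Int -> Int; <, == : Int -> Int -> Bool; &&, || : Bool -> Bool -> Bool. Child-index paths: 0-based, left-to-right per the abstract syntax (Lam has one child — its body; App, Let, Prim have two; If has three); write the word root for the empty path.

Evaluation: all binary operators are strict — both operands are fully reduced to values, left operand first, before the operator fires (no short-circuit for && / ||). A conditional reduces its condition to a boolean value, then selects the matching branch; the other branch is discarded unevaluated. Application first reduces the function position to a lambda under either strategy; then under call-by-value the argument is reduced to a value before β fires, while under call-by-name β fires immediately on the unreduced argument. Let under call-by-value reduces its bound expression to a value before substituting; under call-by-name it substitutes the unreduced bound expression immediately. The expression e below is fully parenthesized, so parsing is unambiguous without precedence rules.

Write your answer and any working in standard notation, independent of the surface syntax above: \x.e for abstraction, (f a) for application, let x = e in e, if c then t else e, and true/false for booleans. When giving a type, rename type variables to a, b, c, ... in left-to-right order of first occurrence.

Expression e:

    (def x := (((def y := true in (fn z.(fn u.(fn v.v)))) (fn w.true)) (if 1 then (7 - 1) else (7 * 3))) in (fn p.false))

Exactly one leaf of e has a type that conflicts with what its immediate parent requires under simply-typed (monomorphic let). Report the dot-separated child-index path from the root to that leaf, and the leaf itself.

Answer: 0.1.0 : 1

Trace:
let y : Bool
v : c
\v._ : c -> c
\u._ : b -> c -> c
\z._ : a -> b -> c -> c
\w._ : d -> Bool
  unify a -> b -> c -> c ~ (d -> Bool) -> e
  unify a ~ d -> Bool
  unify b -> c -> c ~ e
_ _ : b -> c -> c
  unify Int ~ Bool
  FAIL: mismatch Int ~ Bool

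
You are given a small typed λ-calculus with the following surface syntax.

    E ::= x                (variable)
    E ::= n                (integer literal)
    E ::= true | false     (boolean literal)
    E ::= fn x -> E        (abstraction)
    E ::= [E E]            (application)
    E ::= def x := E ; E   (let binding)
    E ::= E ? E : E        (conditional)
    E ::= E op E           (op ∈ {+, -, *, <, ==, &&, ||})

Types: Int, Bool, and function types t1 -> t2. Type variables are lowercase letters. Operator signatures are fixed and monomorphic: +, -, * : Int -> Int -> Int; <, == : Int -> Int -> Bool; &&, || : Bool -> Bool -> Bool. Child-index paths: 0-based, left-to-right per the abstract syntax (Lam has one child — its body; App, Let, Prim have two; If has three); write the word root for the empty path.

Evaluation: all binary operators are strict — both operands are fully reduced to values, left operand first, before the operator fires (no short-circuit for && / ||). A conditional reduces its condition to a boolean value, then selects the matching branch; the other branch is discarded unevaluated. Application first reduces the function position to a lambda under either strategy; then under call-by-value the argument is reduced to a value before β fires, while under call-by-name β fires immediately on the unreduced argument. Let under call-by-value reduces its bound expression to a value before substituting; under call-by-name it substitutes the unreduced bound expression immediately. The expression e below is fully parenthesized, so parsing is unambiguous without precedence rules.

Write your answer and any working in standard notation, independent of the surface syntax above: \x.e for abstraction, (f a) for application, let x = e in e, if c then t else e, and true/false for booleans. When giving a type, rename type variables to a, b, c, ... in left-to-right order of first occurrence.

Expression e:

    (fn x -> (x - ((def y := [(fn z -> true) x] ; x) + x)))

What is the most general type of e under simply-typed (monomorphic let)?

Answer: Int -> Int

Working:
x : a
  unify a ~ Int
\z._ : b -> Bool
x : Int
  unify b -> Bool ~ Int -> c
  unify b ~ Int
  unify Bool ~ c
_ _ : Bool
let y : Bool
x : Int
  unify Int ~ Int
x : Int
  unify Int ~ Int
  unify Int ~ Int
\x._ : Int -> Int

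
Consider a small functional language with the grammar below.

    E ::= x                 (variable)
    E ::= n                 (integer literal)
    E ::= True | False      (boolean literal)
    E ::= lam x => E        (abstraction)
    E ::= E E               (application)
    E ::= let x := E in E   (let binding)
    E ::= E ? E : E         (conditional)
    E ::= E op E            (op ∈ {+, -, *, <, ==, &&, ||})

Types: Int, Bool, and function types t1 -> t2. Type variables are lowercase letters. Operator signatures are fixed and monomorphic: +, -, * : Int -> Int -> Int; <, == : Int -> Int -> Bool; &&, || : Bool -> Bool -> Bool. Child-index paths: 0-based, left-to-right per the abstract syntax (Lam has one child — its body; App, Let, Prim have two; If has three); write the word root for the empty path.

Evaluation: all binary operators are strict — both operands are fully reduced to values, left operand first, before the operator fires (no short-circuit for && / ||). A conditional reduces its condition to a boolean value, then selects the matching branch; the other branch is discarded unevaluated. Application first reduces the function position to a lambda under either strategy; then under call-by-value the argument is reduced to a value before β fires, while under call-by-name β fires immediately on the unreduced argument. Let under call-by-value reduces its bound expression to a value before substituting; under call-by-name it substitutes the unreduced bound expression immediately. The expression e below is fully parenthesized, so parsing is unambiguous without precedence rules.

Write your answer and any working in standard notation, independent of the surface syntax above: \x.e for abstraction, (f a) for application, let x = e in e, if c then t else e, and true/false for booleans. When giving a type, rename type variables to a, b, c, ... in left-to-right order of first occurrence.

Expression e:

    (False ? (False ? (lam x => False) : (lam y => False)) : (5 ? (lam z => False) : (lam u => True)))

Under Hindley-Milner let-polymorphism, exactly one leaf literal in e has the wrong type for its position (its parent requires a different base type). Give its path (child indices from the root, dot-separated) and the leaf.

Answer: 2.0 : 5

Trace:
  unify Bool ~ Bool
  unify Bool ~ Bool
\x._ : a -> Bool
\y._ : b -> Bool
  unify a -> Bool ~ b -> Bool
  unify a ~ b
  unify Bool ~ Bool
  unify Int ~ Bool
  FAIL: mismatch Int ~ Bool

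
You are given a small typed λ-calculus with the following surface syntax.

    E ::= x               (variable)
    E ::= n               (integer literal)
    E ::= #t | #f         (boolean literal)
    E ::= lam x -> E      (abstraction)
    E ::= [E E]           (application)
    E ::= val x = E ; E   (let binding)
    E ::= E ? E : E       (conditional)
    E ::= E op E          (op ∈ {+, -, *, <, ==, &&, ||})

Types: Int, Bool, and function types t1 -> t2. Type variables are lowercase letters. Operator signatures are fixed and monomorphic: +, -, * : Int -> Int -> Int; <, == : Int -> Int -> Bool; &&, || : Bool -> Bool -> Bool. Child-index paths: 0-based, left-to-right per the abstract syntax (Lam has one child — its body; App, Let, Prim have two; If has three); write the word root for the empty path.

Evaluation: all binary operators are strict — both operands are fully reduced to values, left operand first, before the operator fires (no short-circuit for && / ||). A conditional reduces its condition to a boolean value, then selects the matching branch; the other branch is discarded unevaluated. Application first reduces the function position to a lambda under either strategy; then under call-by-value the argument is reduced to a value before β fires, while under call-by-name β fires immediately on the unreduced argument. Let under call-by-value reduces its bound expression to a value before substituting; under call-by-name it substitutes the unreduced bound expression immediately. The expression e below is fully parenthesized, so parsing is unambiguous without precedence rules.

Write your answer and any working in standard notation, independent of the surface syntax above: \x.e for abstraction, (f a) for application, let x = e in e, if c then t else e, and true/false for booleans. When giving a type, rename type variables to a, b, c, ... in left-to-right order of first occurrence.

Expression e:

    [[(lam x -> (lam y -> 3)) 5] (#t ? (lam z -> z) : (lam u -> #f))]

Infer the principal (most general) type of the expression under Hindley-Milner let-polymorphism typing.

Derivation:
\y._ : b -> Int
\x._ : a -> b -> Int
  unify a -> b -> Int ~ Int -> c
  unify a ~ Int
  unify b -> Int ~ c
_ _ : b -> Int
  unify Bool ~ Bool
z : d
\z._ : d -> d
\u._ : e -> Bool
  unify d -> d ~ e -> Bool
  unify d ~ e
  unify e ~ Bool
  unify b -> Int ~ (Bool -> Bool) -> f
  unify b ~ Bool -> Bool
  unify Int ~ f
_ _ : Int

Answer: Int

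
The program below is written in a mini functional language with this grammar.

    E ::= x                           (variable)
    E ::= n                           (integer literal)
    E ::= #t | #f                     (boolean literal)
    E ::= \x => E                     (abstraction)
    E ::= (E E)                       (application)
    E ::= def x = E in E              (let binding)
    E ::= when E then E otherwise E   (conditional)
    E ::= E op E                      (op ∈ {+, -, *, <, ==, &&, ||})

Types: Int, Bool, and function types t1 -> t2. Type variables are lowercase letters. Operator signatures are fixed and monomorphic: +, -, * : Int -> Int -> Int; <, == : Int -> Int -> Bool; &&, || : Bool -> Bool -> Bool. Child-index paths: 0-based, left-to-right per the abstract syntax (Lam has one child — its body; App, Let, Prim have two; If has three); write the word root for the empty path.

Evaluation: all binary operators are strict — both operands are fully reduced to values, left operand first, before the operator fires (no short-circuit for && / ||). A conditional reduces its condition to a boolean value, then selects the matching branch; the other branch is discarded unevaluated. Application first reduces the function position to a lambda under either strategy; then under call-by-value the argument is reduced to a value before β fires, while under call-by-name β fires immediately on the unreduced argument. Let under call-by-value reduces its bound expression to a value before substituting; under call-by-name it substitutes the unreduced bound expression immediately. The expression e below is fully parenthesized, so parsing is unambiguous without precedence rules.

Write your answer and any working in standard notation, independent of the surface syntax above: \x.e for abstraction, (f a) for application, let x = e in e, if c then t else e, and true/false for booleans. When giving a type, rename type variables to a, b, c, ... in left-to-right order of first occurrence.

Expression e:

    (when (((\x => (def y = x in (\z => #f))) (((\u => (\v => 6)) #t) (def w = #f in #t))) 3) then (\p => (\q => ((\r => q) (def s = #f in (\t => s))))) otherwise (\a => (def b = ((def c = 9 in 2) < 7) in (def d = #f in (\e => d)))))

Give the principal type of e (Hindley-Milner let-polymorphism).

Trace:
x : a
let y : a
\z._ : b -> Bool
\x._ : a -> b -> Bool
\v._ : d -> Int
\u._ : c -> d -> Int
  unify c -> d -> Int ~ Bool -> e
  unify c ~ Bool
  unify d -> Int ~ e
_ _ : d -> Int
let w : Bool
  unify d -> Int ~ Bool -> f
  unify d ~ Bool
  unify Int ~ f
_ _ : Int
  unify a -> b -> Bool ~ Int -> g
  unify a ~ Int
  unify b -> Bool ~ g
_ _ : b -> Bool
  unify b -> Bool ~ Int -> h
  unify b ~ Int
  unify Bool ~ h
_ _ : Bool
  unify Bool ~ Bool
q : j
\r._ : k -> j
let s : Bool
s : Bool
\t._ : l -> Bool
  unify k -> j ~ (l -> Bool) -> m
  unify k ~ l -> Bool
  unify j ~ m
_ _ : m
\q._ : m -> m
\p._ : i -> m -> m
let c : Int
  unify Int ~ Int
  unify Int ~ Int
let b : Bool
let d : Bool
d : Bool
\e._ : o -> Bool
\a._ : n -> o -> Bool
  unify i -> m -> m ~ n -> o -> Bool
  unify i ~ n
  unify m -> m ~ o -> Bool
  unify m ~ o
  unify o ~ Bool

Answer: a -> Bool -> Bool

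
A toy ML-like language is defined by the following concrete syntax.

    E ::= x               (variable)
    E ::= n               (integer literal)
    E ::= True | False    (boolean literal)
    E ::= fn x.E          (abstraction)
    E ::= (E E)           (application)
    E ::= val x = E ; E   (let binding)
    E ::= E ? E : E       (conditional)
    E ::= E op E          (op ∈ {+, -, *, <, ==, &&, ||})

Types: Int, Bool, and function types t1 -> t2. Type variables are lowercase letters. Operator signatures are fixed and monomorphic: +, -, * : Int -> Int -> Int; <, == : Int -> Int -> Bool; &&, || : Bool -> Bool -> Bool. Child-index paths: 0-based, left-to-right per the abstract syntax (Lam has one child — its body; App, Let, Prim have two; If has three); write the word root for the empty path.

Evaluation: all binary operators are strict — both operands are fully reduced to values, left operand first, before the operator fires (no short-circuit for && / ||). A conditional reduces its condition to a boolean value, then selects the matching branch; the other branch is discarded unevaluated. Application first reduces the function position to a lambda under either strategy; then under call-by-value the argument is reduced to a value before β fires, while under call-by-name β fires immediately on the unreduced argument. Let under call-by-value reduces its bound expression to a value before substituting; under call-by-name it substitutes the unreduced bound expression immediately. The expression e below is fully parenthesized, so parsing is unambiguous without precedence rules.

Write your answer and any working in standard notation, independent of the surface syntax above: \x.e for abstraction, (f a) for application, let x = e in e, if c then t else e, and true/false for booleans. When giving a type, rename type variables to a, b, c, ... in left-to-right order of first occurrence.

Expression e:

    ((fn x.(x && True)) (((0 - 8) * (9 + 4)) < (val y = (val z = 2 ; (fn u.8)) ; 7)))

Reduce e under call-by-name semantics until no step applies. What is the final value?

Answer: true

Working:
step 0: ((\x.(x && true)) (((0 - 8) * (9 + 4)) < (let y = (let z = 2 in (\u.8)) in 7)))
step 1: [beta@root] ((((0 - 8) * (9 + 4)) < (let y = (let z = 2 in (\u.8)) in 7)) && true)
step 2: [delta@0.0.0] (((-8 * (9 + 4)) < (let y = (let z = 2 in (\u.8)) in 7)) && true)
step 3: [delta@0.0.1] (((-8 * 13) < (let y = (let z = 2 in (\u.8)) in 7)) && true)
step 4: [delta@0.0] ((-104 < (let y = (let z = 2 in (\u.8)) in 7)) && true)
step 5: [let@0.1] ((-104 < 7) && true)
step 6: [delta@0] (true && true)
step 7: [delta@root] true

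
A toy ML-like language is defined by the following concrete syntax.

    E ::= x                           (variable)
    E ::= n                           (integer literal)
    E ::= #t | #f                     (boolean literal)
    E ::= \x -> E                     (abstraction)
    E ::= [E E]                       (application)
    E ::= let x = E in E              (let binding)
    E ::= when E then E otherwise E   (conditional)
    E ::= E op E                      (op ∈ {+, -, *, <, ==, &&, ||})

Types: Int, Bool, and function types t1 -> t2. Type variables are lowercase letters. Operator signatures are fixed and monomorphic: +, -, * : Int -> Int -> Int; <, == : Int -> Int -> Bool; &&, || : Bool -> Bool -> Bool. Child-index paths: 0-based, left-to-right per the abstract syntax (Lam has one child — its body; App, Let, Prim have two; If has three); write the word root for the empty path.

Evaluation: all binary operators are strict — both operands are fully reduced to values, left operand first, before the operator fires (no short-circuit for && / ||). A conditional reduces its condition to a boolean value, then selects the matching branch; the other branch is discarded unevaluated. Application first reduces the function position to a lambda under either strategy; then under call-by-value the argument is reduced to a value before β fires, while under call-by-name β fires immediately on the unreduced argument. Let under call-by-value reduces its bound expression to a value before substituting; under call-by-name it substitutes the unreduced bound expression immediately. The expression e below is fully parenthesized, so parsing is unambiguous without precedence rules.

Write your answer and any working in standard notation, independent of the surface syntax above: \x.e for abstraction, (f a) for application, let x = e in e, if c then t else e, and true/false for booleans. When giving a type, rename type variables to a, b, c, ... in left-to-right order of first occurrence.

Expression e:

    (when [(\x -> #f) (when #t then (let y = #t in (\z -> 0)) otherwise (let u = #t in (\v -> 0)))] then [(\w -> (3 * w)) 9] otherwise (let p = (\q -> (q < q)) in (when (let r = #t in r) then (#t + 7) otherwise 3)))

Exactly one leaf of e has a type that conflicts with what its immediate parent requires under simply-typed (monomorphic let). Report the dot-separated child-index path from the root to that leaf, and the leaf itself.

Answer: 2.1.1.0 : true

Trace:
\x._ : a -> Bool
  unify Bool ~ Bool
let y : Bool
\z._ : b -> Int
let u : Bool
\v._ : c -> Int
  unify b -> Int ~ c -> Int
  unify b ~ c
  unify Int ~ Int
  unify a -> Bool ~ (c -> Int) -> d
  unify a ~ c -> Int
  unify Bool ~ d
_ _ : Bool
  unify Bool ~ Bool
  unify Int ~ Int
w : e
  unify e ~ Int
\w._ : Int -> Int
  unify Int -> Int ~ Int -> f
  unify Int ~ Int
  unify Int ~ f
_ _ : Int
q : g
  unify g ~ Int
q : Int
  unify Int ~ Int
\q._ : Int -> Bool
let p : Int -> Bool
let r : Bool
r : Bool
  unify Bool ~ Bool
  unify Bool ~ Int
  FAIL: mismatch Bool ~ Int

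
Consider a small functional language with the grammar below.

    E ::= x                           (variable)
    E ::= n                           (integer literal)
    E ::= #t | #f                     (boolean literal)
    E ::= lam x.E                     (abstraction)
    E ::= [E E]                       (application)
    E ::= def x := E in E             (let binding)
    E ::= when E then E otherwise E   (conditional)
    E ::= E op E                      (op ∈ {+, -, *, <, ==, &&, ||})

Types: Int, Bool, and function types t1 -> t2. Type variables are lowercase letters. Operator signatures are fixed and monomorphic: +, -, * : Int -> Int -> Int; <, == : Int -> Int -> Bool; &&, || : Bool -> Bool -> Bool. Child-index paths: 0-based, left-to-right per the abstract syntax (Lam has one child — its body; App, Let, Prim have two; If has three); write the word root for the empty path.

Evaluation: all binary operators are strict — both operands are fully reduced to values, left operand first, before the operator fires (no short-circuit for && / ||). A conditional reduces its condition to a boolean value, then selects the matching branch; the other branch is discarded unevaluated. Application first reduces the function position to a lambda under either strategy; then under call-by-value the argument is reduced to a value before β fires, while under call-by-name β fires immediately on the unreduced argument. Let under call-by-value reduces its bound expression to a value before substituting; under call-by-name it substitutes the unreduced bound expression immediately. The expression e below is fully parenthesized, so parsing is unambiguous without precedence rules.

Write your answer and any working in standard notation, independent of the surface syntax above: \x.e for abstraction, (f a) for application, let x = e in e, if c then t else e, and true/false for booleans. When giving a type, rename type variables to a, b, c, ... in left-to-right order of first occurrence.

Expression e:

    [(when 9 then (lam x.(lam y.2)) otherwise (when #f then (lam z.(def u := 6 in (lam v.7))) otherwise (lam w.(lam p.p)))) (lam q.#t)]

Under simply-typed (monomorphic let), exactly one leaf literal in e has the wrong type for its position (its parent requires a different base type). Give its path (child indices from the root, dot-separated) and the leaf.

Trace:
  unify Int ~ Bool
  FAIL: mismatch Int ~ Bool

Answer: 0.0 : 9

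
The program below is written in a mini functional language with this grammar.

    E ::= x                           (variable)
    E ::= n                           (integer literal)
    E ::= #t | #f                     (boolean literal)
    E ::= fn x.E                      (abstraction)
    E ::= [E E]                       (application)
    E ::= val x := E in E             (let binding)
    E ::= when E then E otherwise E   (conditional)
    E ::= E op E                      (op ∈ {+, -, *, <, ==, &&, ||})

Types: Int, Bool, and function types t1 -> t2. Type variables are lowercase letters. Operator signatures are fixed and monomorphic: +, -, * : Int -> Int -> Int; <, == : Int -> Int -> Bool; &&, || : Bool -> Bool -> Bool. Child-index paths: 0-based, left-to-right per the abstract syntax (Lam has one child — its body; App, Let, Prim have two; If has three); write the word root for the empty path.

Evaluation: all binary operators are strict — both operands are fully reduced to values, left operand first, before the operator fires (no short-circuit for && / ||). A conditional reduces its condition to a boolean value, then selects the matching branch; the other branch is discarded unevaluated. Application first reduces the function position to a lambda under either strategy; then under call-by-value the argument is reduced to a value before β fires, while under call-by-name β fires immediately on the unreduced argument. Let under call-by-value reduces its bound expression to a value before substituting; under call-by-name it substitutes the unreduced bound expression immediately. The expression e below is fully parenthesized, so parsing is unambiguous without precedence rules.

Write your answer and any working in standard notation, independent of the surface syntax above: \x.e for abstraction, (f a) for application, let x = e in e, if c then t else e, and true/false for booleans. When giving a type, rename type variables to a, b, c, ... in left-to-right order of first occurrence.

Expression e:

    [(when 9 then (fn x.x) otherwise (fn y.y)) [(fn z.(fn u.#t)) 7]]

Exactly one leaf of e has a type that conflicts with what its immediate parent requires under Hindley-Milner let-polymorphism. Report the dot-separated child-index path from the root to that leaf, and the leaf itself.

Working:
  unify Int ~ Bool
  FAIL: mismatch Int ~ Bool

Answer: 0.0 : 9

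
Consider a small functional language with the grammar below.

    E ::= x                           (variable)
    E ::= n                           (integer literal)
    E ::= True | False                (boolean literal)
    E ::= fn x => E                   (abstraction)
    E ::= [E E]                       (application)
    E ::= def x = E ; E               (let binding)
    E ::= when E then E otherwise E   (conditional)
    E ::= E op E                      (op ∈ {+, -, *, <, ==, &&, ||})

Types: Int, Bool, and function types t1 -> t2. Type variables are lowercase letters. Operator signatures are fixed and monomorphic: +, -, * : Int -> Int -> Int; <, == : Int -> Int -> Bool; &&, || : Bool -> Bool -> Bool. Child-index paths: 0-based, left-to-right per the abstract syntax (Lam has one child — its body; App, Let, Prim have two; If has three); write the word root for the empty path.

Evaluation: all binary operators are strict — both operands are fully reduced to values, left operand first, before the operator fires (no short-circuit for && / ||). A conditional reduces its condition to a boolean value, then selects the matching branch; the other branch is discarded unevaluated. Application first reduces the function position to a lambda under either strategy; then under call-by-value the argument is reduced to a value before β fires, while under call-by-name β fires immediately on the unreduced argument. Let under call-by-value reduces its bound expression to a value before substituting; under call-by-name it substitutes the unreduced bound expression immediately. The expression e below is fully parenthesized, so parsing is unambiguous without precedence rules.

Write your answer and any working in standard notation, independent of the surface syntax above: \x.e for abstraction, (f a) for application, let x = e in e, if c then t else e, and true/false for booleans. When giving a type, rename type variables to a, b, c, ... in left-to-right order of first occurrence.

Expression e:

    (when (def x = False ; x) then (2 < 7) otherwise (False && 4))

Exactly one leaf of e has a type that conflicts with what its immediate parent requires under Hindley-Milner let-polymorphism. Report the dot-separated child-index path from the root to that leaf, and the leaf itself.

Answer: 2.1 : 4

Working:
let x : Bool
x : Bool
  unify Bool ~ Bool
  unify Int ~ Int
  unify Int ~ Int
  unify Bool ~ Bool
  unify Int ~ Bool
  FAIL: mismatch Int ~ Bool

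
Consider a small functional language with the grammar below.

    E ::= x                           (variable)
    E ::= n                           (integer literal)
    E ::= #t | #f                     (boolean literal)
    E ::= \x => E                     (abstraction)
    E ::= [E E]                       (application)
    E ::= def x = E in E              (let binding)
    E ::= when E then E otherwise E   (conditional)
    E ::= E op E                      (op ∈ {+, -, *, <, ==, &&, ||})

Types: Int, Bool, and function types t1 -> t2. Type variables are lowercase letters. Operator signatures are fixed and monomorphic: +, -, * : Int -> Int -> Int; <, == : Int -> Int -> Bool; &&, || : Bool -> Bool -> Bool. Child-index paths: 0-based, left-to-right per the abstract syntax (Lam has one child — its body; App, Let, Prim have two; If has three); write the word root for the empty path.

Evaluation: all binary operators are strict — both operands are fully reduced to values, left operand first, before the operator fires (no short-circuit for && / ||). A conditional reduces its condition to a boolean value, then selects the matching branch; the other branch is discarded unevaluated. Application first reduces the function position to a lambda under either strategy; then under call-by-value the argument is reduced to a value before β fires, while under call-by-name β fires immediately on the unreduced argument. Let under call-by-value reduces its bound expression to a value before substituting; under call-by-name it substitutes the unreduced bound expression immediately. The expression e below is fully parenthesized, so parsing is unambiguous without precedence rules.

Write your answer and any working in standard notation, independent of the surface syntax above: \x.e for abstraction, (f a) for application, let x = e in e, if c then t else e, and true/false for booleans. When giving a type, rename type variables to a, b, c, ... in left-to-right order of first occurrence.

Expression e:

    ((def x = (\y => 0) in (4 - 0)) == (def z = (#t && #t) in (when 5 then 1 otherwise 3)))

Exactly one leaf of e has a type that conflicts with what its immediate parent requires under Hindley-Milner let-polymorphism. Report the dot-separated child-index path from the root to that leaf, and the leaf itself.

Answer: 1.1.0 : 5

Trace:
\y._ : a -> Int
let x : forall. a -> Int
  unify Int ~ Int
  unify Int ~ Int
  unify Int ~ Int
  unify Bool ~ Bool
  unify Bool ~ Bool
let z : Bool
  unify Int ~ Bool
  FAIL: mismatch Int ~ Bool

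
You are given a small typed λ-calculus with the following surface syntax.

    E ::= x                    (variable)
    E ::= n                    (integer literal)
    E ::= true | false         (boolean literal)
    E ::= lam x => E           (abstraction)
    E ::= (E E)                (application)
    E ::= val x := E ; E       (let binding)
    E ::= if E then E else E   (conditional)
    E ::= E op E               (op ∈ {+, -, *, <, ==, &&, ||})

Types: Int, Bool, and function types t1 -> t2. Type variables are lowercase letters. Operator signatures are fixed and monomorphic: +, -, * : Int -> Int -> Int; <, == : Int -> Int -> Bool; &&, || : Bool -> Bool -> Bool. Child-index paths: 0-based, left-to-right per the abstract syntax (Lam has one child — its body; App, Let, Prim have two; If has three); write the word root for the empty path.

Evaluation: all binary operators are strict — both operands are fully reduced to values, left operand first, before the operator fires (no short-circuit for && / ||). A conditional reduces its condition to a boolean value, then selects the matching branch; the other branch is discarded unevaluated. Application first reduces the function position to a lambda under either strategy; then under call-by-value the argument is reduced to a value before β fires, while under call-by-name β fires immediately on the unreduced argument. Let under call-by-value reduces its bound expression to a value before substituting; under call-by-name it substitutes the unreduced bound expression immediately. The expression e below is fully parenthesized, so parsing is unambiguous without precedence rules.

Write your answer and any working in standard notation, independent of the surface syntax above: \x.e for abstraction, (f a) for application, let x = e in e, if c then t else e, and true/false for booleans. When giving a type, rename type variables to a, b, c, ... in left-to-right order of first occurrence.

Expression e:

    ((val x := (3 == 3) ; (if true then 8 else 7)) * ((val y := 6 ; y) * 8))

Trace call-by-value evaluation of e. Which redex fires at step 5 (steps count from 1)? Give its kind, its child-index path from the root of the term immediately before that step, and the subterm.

Answer: delta at 1 : (6 * 8)

Derivation:
step 0: ((let x = (3 == 3) in (if true then 8 else 7)) * ((let y = 6 in y) * 8))
step 1: [delta@0.0] ((let x = true in (if true then 8 else 7)) * ((let y = 6 in y) * 8))
step 2: [let@0] ((if true then 8 else 7) * ((let y = 6 in y) * 8))
step 3: [if@0] (8 * ((let y = 6 in y) * 8))
step 4: [let@1.0] (8 * (6 * 8))
step 5: [delta@1] (8 * 48)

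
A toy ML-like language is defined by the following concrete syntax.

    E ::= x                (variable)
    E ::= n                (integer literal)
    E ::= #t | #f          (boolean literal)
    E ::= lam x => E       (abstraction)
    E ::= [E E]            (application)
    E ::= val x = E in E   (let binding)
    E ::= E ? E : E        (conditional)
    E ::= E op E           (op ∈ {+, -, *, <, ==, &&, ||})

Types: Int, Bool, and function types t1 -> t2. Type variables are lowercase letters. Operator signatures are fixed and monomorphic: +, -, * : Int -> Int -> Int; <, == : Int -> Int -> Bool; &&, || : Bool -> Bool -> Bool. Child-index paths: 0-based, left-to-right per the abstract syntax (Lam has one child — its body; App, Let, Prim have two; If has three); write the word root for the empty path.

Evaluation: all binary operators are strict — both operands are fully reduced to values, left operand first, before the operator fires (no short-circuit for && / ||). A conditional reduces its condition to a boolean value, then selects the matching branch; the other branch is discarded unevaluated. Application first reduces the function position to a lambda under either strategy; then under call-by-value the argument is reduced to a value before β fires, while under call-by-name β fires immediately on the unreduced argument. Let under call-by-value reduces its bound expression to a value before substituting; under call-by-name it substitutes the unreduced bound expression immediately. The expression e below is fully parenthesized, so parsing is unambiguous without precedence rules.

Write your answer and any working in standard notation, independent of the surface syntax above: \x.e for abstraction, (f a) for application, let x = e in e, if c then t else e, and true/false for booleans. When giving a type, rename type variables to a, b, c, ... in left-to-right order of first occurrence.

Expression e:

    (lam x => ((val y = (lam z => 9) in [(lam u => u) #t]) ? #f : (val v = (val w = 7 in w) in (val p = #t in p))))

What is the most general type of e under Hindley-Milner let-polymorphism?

Answer: a -> Bool

Derivation:
\z._ : b -> Int
let y : forall. b -> Int
u : c
\u._ : c -> c
  unify c -> c ~ Bool -> d
  unify c ~ Bool
  unify Bool ~ d
_ _ : Bool
  unify Bool ~ Bool
let w : Int
w : Int
let v : Int
let p : Bool
p : Bool
  unify Bool ~ Bool
\x._ : a -> Bool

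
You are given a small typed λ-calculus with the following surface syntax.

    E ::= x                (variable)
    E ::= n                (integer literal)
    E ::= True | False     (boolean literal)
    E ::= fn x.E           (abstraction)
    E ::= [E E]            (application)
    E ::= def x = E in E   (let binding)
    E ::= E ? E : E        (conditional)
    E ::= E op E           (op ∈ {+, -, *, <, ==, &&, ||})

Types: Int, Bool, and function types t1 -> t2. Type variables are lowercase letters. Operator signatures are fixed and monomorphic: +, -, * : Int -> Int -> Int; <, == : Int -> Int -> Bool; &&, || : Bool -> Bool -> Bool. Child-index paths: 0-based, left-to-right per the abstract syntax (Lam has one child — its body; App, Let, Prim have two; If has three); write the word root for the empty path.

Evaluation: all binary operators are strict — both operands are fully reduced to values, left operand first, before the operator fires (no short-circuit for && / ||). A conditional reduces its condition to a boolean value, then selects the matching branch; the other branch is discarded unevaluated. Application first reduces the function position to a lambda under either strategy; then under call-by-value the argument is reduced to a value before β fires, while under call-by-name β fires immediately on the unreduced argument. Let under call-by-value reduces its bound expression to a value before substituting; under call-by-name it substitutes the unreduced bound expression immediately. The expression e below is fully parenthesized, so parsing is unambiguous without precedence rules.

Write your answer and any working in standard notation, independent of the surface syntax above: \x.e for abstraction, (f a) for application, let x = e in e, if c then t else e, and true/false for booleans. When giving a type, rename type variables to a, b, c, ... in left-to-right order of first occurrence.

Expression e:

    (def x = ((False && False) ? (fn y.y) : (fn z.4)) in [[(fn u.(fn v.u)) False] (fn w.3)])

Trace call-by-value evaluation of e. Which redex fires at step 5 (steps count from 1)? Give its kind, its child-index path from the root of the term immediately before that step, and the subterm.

Answer: beta at root : ((\v.false) (\w.3))

Derivation:
step 0: (let x = (if (false && false) then (\y.y) else (\z.4)) in (((\u.(\v.u)) false) (\w.3)))
step 1: [delta@0.0] (let x = (if false then (\y.y) else (\z.4)) in (((\u.(\v.u)) false) (\w.3)))
step 2: [if@0] (let x = (\z.4) in (((\u.(\v.u)) false) (\w.3)))
step 3: [let@root] (((\u.(\v.u)) false) (\w.3))
step 4: [beta@0] ((\v.false) (\w.3))
step 5: [beta@root] false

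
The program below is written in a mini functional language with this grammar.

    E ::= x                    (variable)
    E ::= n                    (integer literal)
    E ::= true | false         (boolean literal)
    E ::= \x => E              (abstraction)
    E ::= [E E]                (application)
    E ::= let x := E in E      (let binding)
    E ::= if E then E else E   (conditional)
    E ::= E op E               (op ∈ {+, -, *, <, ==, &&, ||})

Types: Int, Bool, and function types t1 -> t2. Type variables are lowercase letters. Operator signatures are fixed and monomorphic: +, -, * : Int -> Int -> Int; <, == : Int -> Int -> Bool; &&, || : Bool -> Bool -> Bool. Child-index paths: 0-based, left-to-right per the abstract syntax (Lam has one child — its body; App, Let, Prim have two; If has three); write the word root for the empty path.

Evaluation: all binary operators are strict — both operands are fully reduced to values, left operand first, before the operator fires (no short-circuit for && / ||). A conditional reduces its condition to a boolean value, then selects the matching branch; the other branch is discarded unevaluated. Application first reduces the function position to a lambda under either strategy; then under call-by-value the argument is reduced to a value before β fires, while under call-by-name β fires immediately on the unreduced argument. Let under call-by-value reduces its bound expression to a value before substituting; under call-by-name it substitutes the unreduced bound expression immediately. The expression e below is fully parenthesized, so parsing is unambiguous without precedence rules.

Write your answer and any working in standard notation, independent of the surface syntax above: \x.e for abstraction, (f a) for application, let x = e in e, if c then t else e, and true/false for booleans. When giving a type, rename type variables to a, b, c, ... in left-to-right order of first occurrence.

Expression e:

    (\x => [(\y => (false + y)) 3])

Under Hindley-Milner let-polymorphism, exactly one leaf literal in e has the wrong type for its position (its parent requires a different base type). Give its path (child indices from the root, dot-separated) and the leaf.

Answer: 0.0.0.0 : false

Derivation:
  unify Bool ~ Int
  FAIL: mismatch Bool ~ Int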